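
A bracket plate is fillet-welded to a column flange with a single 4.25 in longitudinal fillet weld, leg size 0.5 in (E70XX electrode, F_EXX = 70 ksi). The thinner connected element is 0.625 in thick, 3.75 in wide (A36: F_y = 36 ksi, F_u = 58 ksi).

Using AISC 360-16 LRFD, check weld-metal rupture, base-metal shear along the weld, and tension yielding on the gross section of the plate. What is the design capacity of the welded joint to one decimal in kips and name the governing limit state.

47.3 kips (weld metal governs)

Weld metal: throat = 0.707×0.5 = 0.3535 in, L = 4.25 in. φR_n = 0.75 × 0.6 × 70 × 0.3535 × 4.25 = 47.3 kips.
Base metal shear (0.625 in plate): yield φR_n = 1.0×0.6×36×0.625×4.25 = 57.4 kips; rupture φR_n = 0.75×0.6×58×0.625×4.25 = 69.3 kips; take 57.4 kips (yield).
Tension yield (gross): A_g = 3.75×0.625 = 2.3438 in². φR_n = 0.90 × 36 × 2.3438 = 75.9 kips.
Governing: min(47.3, 57.4, 75.9) = 47.3 kips → weld metal.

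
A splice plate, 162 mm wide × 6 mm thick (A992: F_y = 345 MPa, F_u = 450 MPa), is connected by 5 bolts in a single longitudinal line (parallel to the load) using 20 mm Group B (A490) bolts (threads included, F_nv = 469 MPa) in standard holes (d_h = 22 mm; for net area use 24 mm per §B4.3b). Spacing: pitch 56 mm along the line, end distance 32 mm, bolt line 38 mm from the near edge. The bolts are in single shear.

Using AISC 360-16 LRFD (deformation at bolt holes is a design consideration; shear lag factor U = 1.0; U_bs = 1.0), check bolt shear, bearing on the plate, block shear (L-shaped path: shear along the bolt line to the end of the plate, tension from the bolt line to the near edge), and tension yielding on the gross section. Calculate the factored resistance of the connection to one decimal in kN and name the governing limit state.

Bolt shear: A_b = π(20)²/4 = 314.16 mm². φR_n = 0.75 × 469 × 314.16 × 5 × 1 = 552.5 kN.
Bearing (6 mm plate, F_u = 450 MPa): end bolts L_c = 32 − 22/2 = 21, R_n = min(1.2×21×6×450, 2.4×20×6×450) = 68.04 kN/bolt; interior L_c = 56 − 22 = 34, R_n = 110.16 kN/bolt. φR_n = 0.75 × (1×68.04 + 4×110.16) = 381.5 kN.
Block shear: shear path 1×[32+4×56] = 1×256 mm, A_gv = 1536, A_nv = 1×(256 − 4.5×24)×6 = 888 mm²; tension to near edge: (38 − 0.5×24)×6 = 156 mm². R_n = min(0.6×450×888, 0.6×345×1536) + 1.0×450×156 = min(239.76, 317.95) + 70.2 = 309.96 kN. φR_n = 0.75 × 309.96 = 232.5 kN.
Tension yield (gross): A_g = 162×6 = 972 mm². φR_n = 0.90 × 345 × 972 = 301.8 kN.
Governing: min(552.5, 381.5, 232.5, 301.8) = 232.5 kN → block shear.

232.5 kN (block shear governs)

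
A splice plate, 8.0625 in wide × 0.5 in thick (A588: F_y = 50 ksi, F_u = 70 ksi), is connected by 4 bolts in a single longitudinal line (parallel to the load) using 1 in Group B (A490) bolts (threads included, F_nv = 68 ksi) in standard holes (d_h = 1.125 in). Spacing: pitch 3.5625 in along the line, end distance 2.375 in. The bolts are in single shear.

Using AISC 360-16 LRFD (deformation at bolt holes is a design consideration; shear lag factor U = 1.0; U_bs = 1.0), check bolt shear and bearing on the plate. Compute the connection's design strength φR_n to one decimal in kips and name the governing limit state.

160.2 kips (bolt shear governs)

Bolt shear: A_b = π(1)²/4 = 0.7854 in². φR_n = 0.75 × 68 × 0.7854 × 4 × 1 = 160.2 kips.
Bearing (0.5 in plate, F_u = 70 ksi): end bolts L_c = 2.375 − 1.125/2 = 1.8125, R_n = min(1.2×1.8125×0.5×70, 2.4×1×0.5×70) = 76.125 kips/bolt; interior L_c = 3.5625 − 1.125 = 2.4375, R_n = 84 kips/bolt. φR_n = 0.75 × (1×76.125 + 3×84) = 246.1 kips.
Governing: min(160.2, 246.1) = 160.2 kips → bolt shear.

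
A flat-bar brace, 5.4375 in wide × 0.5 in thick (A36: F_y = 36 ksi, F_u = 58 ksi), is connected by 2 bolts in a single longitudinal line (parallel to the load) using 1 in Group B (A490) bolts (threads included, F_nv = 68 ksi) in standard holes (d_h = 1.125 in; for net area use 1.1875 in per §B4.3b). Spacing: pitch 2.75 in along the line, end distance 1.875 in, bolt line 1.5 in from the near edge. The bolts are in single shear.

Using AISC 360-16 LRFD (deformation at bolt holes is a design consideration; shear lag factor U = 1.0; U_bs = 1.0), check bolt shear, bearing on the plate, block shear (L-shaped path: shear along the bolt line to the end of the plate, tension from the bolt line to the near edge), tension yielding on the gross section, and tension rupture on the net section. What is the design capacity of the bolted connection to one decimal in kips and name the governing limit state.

Bolt shear: A_b = π(1)²/4 = 0.7854 in². φR_n = 0.75 × 68 × 0.7854 × 2 × 1 = 80.1 kips.
Bearing (0.5 in plate, F_u = 58 ksi): end bolts L_c = 1.875 − 1.125/2 = 1.3125, R_n = min(1.2×1.3125×0.5×58, 2.4×1×0.5×58) = 45.675 kips/bolt; interior L_c = 2.75 − 1.125 = 1.625, R_n = 56.55 kips/bolt. φR_n = 0.75 × (1×45.675 + 1×56.55) = 76.7 kips.
Block shear: shear path 1×[1.875+1×2.75] = 1×4.625 in, A_gv = 2.3125, A_nv = 1×(4.625 − 1.5×1.1875)×0.5 = 1.4219 in²; tension to near edge: (1.5 − 0.5×1.1875)×0.5 = 0.45313 in². R_n = min(0.6×58×1.4219, 0.6×36×2.3125) + 1.0×58×0.45313 = min(49.482, 49.95) + 26.282 = 75.764 kips. φR_n = 0.75 × 75.764 = 56.8 kips.
Tension yield (gross): A_g = 5.4375×0.5 = 2.7188 in². φR_n = 0.90 × 36 × 2.7188 = 88.1 kips.
Tension rupture (net): A_n = (5.4375 − 1×1.1875)×0.5 = 2.125 in² (U = 1.0, A_e = A_n). φR_n = 0.75 × 58 × 2.125 = 92.4 kips.
Governing: min(80.1, 76.7, 56.8, 88.1, 92.4) = 56.8 kips → block shear.

56.8 kips (block shear governs)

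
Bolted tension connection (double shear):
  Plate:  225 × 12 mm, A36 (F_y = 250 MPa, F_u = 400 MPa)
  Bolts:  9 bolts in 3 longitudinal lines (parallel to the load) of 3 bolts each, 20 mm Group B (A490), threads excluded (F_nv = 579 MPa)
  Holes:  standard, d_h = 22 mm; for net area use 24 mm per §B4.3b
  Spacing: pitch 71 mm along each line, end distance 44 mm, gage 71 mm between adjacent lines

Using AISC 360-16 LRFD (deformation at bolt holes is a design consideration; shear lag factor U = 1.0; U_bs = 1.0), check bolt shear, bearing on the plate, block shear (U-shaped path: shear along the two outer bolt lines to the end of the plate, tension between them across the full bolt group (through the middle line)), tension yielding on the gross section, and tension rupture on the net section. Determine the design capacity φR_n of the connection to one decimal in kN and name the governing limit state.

550.8 kN (net-section rupture governs)

Bolt shear: A_b = π(20)²/4 = 314.16 mm². φR_n = 0.75 × 579 × 314.16 × 9 × 2 = 2455.6 kN.
Bearing (12 mm plate, F_u = 400 MPa): end bolts L_c = 44 − 22/2 = 33, R_n = min(1.2×33×12×400, 2.4×20×12×400) = 190.08 kN/bolt; interior L_c = 71 − 22 = 49, R_n = 230.4 kN/bolt. φR_n = 0.75 × (3×190.08 + 6×230.4) = 1464.5 kN.
Block shear: shear path 2×[44+2×71] = 2×186 mm, A_gv = 4464, A_nv = 2×(186 − 2.5×24)×12 = 3024 mm²; tension across gage: (142 − 2×24)×12 = 1128 mm². R_n = min(0.6×400×3024, 0.6×250×4464) + 1.0×400×1128 = min(725.76, 669.6) + 451.2 = 1120.8 kN. φR_n = 0.75 × 1120.8 = 840.6 kN.
Tension yield (gross): A_g = 225×12 = 2700 mm². φR_n = 0.90 × 250 × 2700 = 607.5 kN.
Tension rupture (net): A_n = (225 − 3×24)×12 = 1836 mm² (U = 1.0, A_e = A_n). φR_n = 0.75 × 400 × 1836 = 550.8 kN.
Governing: min(2455.6, 1464.5, 840.6, 607.5, 550.8) = 550.8 kN → net-section rupture.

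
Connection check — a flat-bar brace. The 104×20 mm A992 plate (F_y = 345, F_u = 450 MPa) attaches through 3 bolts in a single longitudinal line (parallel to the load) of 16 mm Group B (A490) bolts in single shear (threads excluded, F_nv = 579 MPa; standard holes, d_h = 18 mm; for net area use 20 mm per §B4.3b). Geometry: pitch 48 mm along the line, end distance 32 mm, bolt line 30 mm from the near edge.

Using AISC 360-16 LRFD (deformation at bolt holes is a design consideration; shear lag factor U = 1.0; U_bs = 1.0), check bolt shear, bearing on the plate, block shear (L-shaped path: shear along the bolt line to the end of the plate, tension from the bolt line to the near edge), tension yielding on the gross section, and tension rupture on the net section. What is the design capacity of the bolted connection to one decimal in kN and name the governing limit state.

261.9 kN (bolt shear governs)

Bolt shear: A_b = π(16)²/4 = 201.06 mm². φR_n = 0.75 × 579 × 201.06 × 3 × 1 = 261.9 kN.
Bearing (20 mm plate, F_u = 450 MPa): end bolts L_c = 32 − 18/2 = 23, R_n = min(1.2×23×20×450, 2.4×16×20×450) = 248.4 kN/bolt; interior L_c = 48 − 18 = 30, R_n = 324 kN/bolt. φR_n = 0.75 × (1×248.4 + 2×324) = 672.3 kN.
Block shear: shear path 1×[32+2×48] = 1×128 mm, A_gv = 2560, A_nv = 1×(128 − 2.5×20)×20 = 1560 mm²; tension to near edge: (30 − 0.5×20)×20 = 400 mm². R_n = min(0.6×450×1560, 0.6×345×2560) + 1.0×450×400 = min(421.2, 529.92) + 180 = 601.2 kN. φR_n = 0.75 × 601.2 = 450.9 kN.
Tension yield (gross): A_g = 104×20 = 2080 mm². φR_n = 0.90 × 345 × 2080 = 645.8 kN.
Tension rupture (net): A_n = (104 − 1×20)×20 = 1680 mm² (U = 1.0, A_e = A_n). φR_n = 0.75 × 450 × 1680 = 567.0 kN.
Governing: min(261.9, 672.3, 450.9, 645.8, 567.0) = 261.9 kN → bolt shear.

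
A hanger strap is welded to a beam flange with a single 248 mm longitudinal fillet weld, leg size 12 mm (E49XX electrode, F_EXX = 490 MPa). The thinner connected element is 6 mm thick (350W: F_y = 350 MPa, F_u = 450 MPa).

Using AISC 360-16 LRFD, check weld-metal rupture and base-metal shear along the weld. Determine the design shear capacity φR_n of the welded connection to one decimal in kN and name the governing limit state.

301.3 kN (base-metal shear governs)

Weld metal: throat = 0.707×12 = 8.484 mm, L = 248 mm. φR_n = 0.75 × 0.6 × 490 × 8.484 × 248 = 463.9 kN.
Base metal shear (6 mm plate): yield φR_n = 1.0×0.6×350×6×248 = 312.5 kN; rupture φR_n = 0.75×0.6×450×6×248 = 301.3 kN; take 301.3 kN (rupture).
Governing: min(463.9, 301.3) = 301.3 kN → base-metal shear.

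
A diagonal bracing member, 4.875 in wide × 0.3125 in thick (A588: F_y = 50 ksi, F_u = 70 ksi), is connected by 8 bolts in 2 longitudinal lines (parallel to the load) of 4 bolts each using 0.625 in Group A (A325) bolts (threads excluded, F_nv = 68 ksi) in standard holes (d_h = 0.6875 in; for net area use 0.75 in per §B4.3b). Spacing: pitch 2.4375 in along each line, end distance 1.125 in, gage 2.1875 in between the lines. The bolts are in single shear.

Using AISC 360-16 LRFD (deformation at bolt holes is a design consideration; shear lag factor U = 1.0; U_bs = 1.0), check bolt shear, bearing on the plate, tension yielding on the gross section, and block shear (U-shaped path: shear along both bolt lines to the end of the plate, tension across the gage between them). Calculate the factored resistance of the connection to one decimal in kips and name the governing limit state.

68.6 kips (gross-section yield governs)

Bolt shear: A_b = π(0.625)²/4 = 0.3068 in². φR_n = 0.75 × 68 × 0.3068 × 8 × 1 = 125.2 kips.
Bearing (0.3125 in plate, F_u = 70 ksi): end bolts L_c = 1.125 − 0.6875/2 = 0.78125, R_n = min(1.2×0.78125×0.3125×70, 2.4×0.625×0.3125×70) = 20.508 kips/bolt; interior L_c = 2.4375 − 0.6875 = 1.75, R_n = 32.813 kips/bolt. φR_n = 0.75 × (2×20.508 + 6×32.813) = 178.4 kips.
Tension yield (gross): A_g = 4.875×0.3125 = 1.5234 in². φR_n = 0.90 × 50 × 1.5234 = 68.6 kips.
Block shear: shear path 2×[1.125+3×2.4375] = 2×8.4375 in, A_gv = 5.2734, A_nv = 2×(8.4375 − 3.5×0.75)×0.3125 = 3.6328 in²; tension across gage: (2.1875 − 1×0.75)×0.3125 = 0.44922 in². R_n = min(0.6×70×3.6328, 0.6×50×5.2734) + 1.0×70×0.44922 = min(152.58, 158.2) + 31.445 = 184.03 kips. φR_n = 0.75 × 184.03 = 138.0 kips.
Governing: min(125.2, 178.4, 68.6, 138.0) = 68.6 kips → gross-section yield.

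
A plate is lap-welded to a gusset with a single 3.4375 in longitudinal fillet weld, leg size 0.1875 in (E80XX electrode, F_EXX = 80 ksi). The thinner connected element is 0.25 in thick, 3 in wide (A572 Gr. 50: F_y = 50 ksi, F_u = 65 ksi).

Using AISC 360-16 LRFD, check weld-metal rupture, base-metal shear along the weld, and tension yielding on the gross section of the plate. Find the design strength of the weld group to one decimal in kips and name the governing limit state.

Weld metal: throat = 0.707×0.1875 = 0.13256 in, L = 3.4375 in. φR_n = 0.75 × 0.6 × 80 × 0.13256 × 3.4375 = 16.4 kips.
Base metal shear (0.25 in plate): yield φR_n = 1.0×0.6×50×0.25×3.4375 = 25.8 kips; rupture φR_n = 0.75×0.6×65×0.25×3.4375 = 25.1 kips; take 25.1 kips (rupture).
Tension yield (gross): A_g = 3×0.25 = 0.75 in². φR_n = 0.90 × 50 × 0.75 = 33.8 kips.
Governing: min(16.4, 25.1, 33.8) = 16.4 kips → weld metal.

16.4 kips (weld metal governs)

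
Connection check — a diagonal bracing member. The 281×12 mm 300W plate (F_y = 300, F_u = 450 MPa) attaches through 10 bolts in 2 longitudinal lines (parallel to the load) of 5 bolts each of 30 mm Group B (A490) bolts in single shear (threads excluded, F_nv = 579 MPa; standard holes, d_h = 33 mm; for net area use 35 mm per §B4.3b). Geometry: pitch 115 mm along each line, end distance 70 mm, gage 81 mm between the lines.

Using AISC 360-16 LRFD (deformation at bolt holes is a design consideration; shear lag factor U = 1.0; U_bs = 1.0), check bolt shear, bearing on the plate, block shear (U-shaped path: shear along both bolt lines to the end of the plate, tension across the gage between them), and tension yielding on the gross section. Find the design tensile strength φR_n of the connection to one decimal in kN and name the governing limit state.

910.4 kN (gross-section yield governs)

Bolt shear: A_b = π(30)²/4 = 706.86 mm². φR_n = 0.75 × 579 × 706.86 × 10 × 1 = 3069.5 kN.
Bearing (12 mm plate, F_u = 450 MPa): end bolts L_c = 70 − 33/2 = 53.5, R_n = min(1.2×53.5×12×450, 2.4×30×12×450) = 346.68 kN/bolt; interior L_c = 115 − 33 = 82, R_n = 388.8 kN/bolt. φR_n = 0.75 × (2×346.68 + 8×388.8) = 2852.8 kN.
Block shear: shear path 2×[70+4×115] = 2×530 mm, A_gv = 12720, A_nv = 2×(530 − 4.5×35)×12 = 8940 mm²; tension across gage: (81 − 1×35)×12 = 552 mm². R_n = min(0.6×450×8940, 0.6×300×12720) + 1.0×450×552 = min(2413.8, 2289.6) + 248.4 = 2538 kN. φR_n = 0.75 × 2538 = 1903.5 kN.
Tension yield (gross): A_g = 281×12 = 3372 mm². φR_n = 0.90 × 300 × 3372 = 910.4 kN.
Governing: min(3069.5, 2852.8, 1903.5, 910.4) = 910.4 kN → gross-section yield.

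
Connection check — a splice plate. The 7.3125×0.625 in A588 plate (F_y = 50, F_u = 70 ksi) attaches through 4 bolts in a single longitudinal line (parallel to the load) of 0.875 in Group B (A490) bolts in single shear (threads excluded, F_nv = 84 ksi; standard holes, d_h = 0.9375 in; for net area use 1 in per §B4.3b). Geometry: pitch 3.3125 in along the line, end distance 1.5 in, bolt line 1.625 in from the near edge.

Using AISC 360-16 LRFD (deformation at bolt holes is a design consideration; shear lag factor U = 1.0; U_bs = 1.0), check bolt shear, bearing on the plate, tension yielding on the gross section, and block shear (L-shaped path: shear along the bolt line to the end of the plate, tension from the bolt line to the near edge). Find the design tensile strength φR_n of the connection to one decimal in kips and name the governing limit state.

Bolt shear: A_b = π(0.875)²/4 = 0.60132 in². φR_n = 0.75 × 84 × 0.60132 × 4 × 1 = 151.5 kips.
Bearing (0.625 in plate, F_u = 70 ksi): end bolts L_c = 1.5 − 0.9375/2 = 1.03125, R_n = min(1.2×1.03125×0.625×70, 2.4×0.875×0.625×70) = 54.141 kips/bolt; interior L_c = 3.3125 − 0.9375 = 2.375, R_n = 91.875 kips/bolt. φR_n = 0.75 × (1×54.141 + 3×91.875) = 247.3 kips.
Tension yield (gross): A_g = 7.3125×0.625 = 4.5703 in². φR_n = 0.90 × 50 × 4.5703 = 205.7 kips.
Block shear: shear path 1×[1.5+3×3.3125] = 1×11.4375 in, A_gv = 7.1484, A_nv = 1×(11.4375 − 3.5×1)×0.625 = 4.9609 in²; tension to near edge: (1.625 − 0.5×1)×0.625 = 0.70313 in². R_n = min(0.6×70×4.9609, 0.6×50×7.1484) + 1.0×70×0.70313 = min(208.36, 214.45) + 49.219 = 257.58 kips. φR_n = 0.75 × 257.58 = 193.2 kips.
Governing: min(151.5, 247.3, 205.7, 193.2) = 151.5 kips → bolt shear.

151.5 kips (bolt shear governs)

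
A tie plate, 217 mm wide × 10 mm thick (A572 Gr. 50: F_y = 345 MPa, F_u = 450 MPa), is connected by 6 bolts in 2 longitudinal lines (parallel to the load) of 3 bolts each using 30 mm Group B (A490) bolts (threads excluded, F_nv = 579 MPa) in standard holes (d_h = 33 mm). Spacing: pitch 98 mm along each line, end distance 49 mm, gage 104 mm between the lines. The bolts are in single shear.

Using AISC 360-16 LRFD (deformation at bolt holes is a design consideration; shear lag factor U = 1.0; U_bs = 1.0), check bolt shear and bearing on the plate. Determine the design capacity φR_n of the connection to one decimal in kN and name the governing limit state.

1235.3 kN (bearing governs)

Bolt shear: A_b = π(30)²/4 = 706.86 mm². φR_n = 0.75 × 579 × 706.86 × 6 × 1 = 1841.7 kN.
Bearing (10 mm plate, F_u = 450 MPa): end bolts L_c = 49 − 33/2 = 32.5, R_n = min(1.2×32.5×10×450, 2.4×30×10×450) = 175.5 kN/bolt; interior L_c = 98 − 33 = 65, R_n = 324 kN/bolt. φR_n = 0.75 × (2×175.5 + 4×324) = 1235.3 kN.
Governing: min(1841.7, 1235.3) = 1235.3 kN → bearing.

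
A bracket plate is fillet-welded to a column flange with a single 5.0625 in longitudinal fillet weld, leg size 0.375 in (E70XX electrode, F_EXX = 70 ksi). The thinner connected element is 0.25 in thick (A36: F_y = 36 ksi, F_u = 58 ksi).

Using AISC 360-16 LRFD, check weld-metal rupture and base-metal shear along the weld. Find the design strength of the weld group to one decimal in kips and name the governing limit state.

27.3 kips (base-metal shear governs)

Weld metal: throat = 0.707×0.375 = 0.26513 in, L = 5.0625 in. φR_n = 0.75 × 0.6 × 70 × 0.26513 × 5.0625 = 42.3 kips.
Base metal shear (0.25 in plate): yield φR_n = 1.0×0.6×36×0.25×5.0625 = 27.3 kips; rupture φR_n = 0.75×0.6×58×0.25×5.0625 = 33.0 kips; take 27.3 kips (yield).
Governing: min(42.3, 27.3) = 27.3 kips → base-metal shear.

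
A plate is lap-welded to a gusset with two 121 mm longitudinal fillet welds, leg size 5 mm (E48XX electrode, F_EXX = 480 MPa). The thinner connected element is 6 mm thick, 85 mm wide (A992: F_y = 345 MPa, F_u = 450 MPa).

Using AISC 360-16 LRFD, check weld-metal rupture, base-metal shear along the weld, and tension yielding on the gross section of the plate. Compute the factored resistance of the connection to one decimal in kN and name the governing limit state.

158.4 kN (gross-section yield governs)

Weld metal: throat = 0.707×5 = 3.535 mm, L = 2×121 = 242 mm. φR_n = 0.75 × 0.6 × 480 × 3.535 × 242 = 184.8 kN.
Base metal shear (6 mm plate): yield φR_n = 1.0×0.6×345×6×242 = 300.6 kN; rupture φR_n = 0.75×0.6×450×6×242 = 294.0 kN; take 294.0 kN (rupture).
Tension yield (gross): A_g = 85×6 = 510 mm². φR_n = 0.90 × 345 × 510 = 158.4 kN.
Governing: min(184.8, 294.0, 158.4) = 158.4 kN → gross-section yield.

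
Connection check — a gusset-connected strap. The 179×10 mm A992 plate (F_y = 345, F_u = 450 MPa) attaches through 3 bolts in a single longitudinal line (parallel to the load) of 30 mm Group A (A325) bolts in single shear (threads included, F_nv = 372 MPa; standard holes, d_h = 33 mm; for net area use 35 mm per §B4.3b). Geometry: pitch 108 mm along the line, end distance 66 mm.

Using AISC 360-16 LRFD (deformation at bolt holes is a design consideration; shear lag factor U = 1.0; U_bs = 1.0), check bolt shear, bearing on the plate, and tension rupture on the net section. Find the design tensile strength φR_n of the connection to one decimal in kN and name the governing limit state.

Bolt shear: A_b = π(30)²/4 = 706.86 mm². φR_n = 0.75 × 372 × 706.86 × 3 × 1 = 591.6 kN.
Bearing (10 mm plate, F_u = 450 MPa): end bolts L_c = 66 − 33/2 = 49.5, R_n = min(1.2×49.5×10×450, 2.4×30×10×450) = 267.3 kN/bolt; interior L_c = 108 − 33 = 75, R_n = 324 kN/bolt. φR_n = 0.75 × (1×267.3 + 2×324) = 686.5 kN.
Tension rupture (net): A_n = (179 − 1×35)×10 = 1440 mm² (U = 1.0, A_e = A_n). φR_n = 0.75 × 450 × 1440 = 486.0 kN.
Governing: min(591.6, 686.5, 486.0) = 486.0 kN → net-section rupture.

486.0 kN (net-section rupture governs)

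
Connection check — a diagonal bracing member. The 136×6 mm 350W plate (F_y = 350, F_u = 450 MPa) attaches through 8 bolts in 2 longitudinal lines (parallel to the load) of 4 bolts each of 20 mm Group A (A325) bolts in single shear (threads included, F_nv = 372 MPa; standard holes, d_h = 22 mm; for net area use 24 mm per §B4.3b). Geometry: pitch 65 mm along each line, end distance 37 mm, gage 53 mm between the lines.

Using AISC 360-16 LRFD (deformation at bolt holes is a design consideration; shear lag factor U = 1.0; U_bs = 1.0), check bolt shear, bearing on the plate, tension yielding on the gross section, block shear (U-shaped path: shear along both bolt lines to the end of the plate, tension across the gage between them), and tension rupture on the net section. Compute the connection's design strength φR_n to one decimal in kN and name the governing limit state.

178.2 kN (net-section rupture governs)

Bolt shear: A_b = π(20)²/4 = 314.16 mm². φR_n = 0.75 × 372 × 314.16 × 8 × 1 = 701.2 kN.
Bearing (6 mm plate, F_u = 450 MPa): end bolts L_c = 37 − 22/2 = 26, R_n = min(1.2×26×6×450, 2.4×20×6×450) = 84.24 kN/bolt; interior L_c = 65 − 22 = 43, R_n = 129.6 kN/bolt. φR_n = 0.75 × (2×84.24 + 6×129.6) = 709.6 kN.
Tension yield (gross): A_g = 136×6 = 816 mm². φR_n = 0.90 × 350 × 816 = 257.0 kN.
Block shear: shear path 2×[37+3×65] = 2×232 mm, A_gv = 2784, A_nv = 2×(232 − 3.5×24)×6 = 1776 mm²; tension across gage: (53 − 1×24)×6 = 174 mm². R_n = min(0.6×450×1776, 0.6×350×2784) + 1.0×450×174 = min(479.52, 584.64) + 78.3 = 557.82 kN. φR_n = 0.75 × 557.82 = 418.4 kN.
Tension rupture (net): A_n = (136 − 2×24)×6 = 528 mm² (U = 1.0, A_e = A_n). φR_n = 0.75 × 450 × 528 = 178.2 kN.
Governing: min(701.2, 709.6, 257.0, 418.4, 178.2) = 178.2 kN → net-section rupture.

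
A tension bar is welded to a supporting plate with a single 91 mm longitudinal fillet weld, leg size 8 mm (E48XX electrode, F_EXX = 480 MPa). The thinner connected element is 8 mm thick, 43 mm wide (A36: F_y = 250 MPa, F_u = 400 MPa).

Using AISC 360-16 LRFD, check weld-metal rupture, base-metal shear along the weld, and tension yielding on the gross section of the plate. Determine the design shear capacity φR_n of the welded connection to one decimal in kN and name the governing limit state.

Weld metal: throat = 0.707×8 = 5.656 mm, L = 91 mm. φR_n = 0.75 × 0.6 × 480 × 5.656 × 91 = 111.2 kN.
Base metal shear (8 mm plate): yield φR_n = 1.0×0.6×250×8×91 = 109.2 kN; rupture φR_n = 0.75×0.6×400×8×91 = 131.0 kN; take 109.2 kN (yield).
Tension yield (gross): A_g = 43×8 = 344 mm². φR_n = 0.90 × 250 × 344 = 77.4 kN.
Governing: min(111.2, 109.2, 77.4) = 77.4 kN → gross-section yield.

77.4 kN (gross-section yield governs)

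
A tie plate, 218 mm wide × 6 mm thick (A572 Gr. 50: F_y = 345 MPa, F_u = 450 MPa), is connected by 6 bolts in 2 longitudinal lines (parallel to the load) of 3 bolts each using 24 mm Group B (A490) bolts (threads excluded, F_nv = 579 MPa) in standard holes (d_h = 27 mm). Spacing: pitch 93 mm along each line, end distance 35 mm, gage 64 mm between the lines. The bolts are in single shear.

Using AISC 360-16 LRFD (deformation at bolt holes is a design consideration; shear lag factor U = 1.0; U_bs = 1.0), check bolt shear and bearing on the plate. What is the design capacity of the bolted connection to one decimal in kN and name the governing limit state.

Bolt shear: A_b = π(24)²/4 = 452.39 mm². φR_n = 0.75 × 579 × 452.39 × 6 × 1 = 1178.7 kN.
Bearing (6 mm plate, F_u = 450 MPa): end bolts L_c = 35 − 27/2 = 21.5, R_n = min(1.2×21.5×6×450, 2.4×24×6×450) = 69.66 kN/bolt; interior L_c = 93 − 27 = 66, R_n = 155.52 kN/bolt. φR_n = 0.75 × (2×69.66 + 4×155.52) = 571.1 kN.
Governing: min(1178.7, 571.1) = 571.1 kN → bearing.

571.1 kN (bearing governs)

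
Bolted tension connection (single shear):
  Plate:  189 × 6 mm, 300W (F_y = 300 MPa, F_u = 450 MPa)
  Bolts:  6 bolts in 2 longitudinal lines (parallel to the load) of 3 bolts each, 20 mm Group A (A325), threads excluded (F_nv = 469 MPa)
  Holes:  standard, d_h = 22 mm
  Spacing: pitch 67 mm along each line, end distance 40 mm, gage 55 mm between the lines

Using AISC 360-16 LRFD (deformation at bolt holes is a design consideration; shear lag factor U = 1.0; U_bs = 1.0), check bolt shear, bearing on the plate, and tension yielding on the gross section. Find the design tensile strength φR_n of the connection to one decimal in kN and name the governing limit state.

Bolt shear: A_b = π(20)²/4 = 314.16 mm². φR_n = 0.75 × 469 × 314.16 × 6 × 1 = 663.0 kN.
Bearing (6 mm plate, F_u = 450 MPa): end bolts L_c = 40 − 22/2 = 29, R_n = min(1.2×29×6×450, 2.4×20×6×450) = 93.96 kN/bolt; interior L_c = 67 − 22 = 45, R_n = 129.6 kN/bolt. φR_n = 0.75 × (2×93.96 + 4×129.6) = 529.7 kN.
Tension yield (gross): A_g = 189×6 = 1134 mm². φR_n = 0.90 × 300 × 1134 = 306.2 kN.
Governing: min(663.0, 529.7, 306.2) = 306.2 kN → gross-section yield.

306.2 kN (gross-section yield governs)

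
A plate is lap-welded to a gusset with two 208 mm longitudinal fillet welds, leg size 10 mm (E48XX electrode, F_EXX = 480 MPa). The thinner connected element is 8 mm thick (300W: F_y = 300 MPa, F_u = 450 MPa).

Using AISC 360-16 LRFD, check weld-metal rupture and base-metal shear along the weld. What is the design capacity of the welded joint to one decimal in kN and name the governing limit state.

Weld metal: throat = 0.707×10 = 7.07 mm, L = 2×208 = 416 mm. φR_n = 0.75 × 0.6 × 480 × 7.07 × 416 = 635.3 kN.
Base metal shear (8 mm plate): yield φR_n = 1.0×0.6×300×8×416 = 599.0 kN; rupture φR_n = 0.75×0.6×450×8×416 = 673.9 kN; take 599.0 kN (yield).
Governing: min(635.3, 599.0) = 599.0 kN → base-metal shear.

599.0 kN (base-metal shear governs)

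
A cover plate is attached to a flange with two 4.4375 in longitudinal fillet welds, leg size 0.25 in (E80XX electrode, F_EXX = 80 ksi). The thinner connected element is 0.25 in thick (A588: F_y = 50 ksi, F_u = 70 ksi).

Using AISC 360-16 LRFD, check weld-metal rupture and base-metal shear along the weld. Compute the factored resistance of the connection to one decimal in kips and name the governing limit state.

Weld metal: throat = 0.707×0.25 = 0.17675 in, L = 2×4.4375 = 8.875 in. φR_n = 0.75 × 0.6 × 80 × 0.17675 × 8.875 = 56.5 kips.
Base metal shear (0.25 in plate): yield φR_n = 1.0×0.6×50×0.25×8.875 = 66.6 kips; rupture φR_n = 0.75×0.6×70×0.25×8.875 = 69.9 kips; take 66.6 kips (yield).
Governing: min(56.5, 66.6) = 56.5 kips → weld metal.

56.5 kips (weld metal governs)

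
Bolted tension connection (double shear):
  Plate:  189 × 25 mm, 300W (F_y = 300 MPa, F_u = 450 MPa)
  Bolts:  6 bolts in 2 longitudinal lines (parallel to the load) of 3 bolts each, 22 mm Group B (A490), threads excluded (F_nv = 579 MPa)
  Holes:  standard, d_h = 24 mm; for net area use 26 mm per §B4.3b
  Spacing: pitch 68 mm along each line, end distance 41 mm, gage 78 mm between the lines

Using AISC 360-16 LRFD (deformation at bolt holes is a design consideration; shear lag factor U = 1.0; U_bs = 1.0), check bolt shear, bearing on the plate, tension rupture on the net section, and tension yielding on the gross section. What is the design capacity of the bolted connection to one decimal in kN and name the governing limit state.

Bolt shear: A_b = π(22)²/4 = 380.13 mm². φR_n = 0.75 × 579 × 380.13 × 6 × 2 = 1980.9 kN.
Bearing (25 mm plate, F_u = 450 MPa): end bolts L_c = 41 − 24/2 = 29, R_n = min(1.2×29×25×450, 2.4×22×25×450) = 391.5 kN/bolt; interior L_c = 68 − 24 = 44, R_n = 594 kN/bolt. φR_n = 0.75 × (2×391.5 + 4×594) = 2369.3 kN.
Tension rupture (net): A_n = (189 − 2×26)×25 = 3425 mm² (U = 1.0, A_e = A_n). φR_n = 0.75 × 450 × 3425 = 1155.9 kN.
Tension yield (gross): A_g = 189×25 = 4725 mm². φR_n = 0.90 × 300 × 4725 = 1275.8 kN.
Governing: min(1980.9, 2369.3, 1155.9, 1275.8) = 1155.9 kN → net-section rupture.

1155.9 kN (net-section rupture governs)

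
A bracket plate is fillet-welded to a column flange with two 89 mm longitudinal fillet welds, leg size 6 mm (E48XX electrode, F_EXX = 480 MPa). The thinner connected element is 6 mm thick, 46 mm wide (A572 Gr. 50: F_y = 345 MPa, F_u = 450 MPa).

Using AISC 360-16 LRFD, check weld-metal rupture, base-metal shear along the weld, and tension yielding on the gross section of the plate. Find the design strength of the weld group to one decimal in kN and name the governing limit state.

Weld metal: throat = 0.707×6 = 4.242 mm, L = 2×89 = 178 mm. φR_n = 0.75 × 0.6 × 480 × 4.242 × 178 = 163.1 kN.
Base metal shear (6 mm plate): yield φR_n = 1.0×0.6×345×6×178 = 221.1 kN; rupture φR_n = 0.75×0.6×450×6×178 = 216.3 kN; take 216.3 kN (rupture).
Tension yield (gross): A_g = 46×6 = 276 mm². φR_n = 0.90 × 345 × 276 = 85.7 kN.
Governing: min(163.1, 216.3, 85.7) = 85.7 kN → gross-section yield.

85.7 kN (gross-section yield governs)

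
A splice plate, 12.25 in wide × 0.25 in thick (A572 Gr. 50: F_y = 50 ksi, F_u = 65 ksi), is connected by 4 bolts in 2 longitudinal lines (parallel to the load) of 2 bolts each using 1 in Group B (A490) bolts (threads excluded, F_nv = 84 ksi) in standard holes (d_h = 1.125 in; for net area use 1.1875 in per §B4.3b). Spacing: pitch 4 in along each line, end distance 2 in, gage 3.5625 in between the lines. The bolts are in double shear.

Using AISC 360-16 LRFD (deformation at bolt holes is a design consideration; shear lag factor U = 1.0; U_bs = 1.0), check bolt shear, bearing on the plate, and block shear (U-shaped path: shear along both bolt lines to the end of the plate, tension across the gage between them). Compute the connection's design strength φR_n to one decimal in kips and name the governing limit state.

90.6 kips (block shear governs)

Bolt shear: A_b = π(1)²/4 = 0.7854 in². φR_n = 0.75 × 84 × 0.7854 × 4 × 2 = 395.8 kips.
Bearing (0.25 in plate, F_u = 65 ksi): end bolts L_c = 2 − 1.125/2 = 1.4375, R_n = min(1.2×1.4375×0.25×65, 2.4×1×0.25×65) = 28.031 kips/bolt; interior L_c = 4 − 1.125 = 2.875, R_n = 39 kips/bolt. φR_n = 0.75 × (2×28.031 + 2×39) = 100.5 kips.
Block shear: shear path 2×[2+1×4] = 2×6 in, A_gv = 3, A_nv = 2×(6 − 1.5×1.1875)×0.25 = 2.1094 in²; tension across gage: (3.5625 − 1×1.1875)×0.25 = 0.59375 in². R_n = min(0.6×65×2.1094, 0.6×50×3) + 1.0×65×0.59375 = min(82.267, 90) + 38.594 = 120.86 kips. φR_n = 0.75 × 120.86 = 90.6 kips.
Governing: min(395.8, 100.5, 90.6) = 90.6 kips → block shear.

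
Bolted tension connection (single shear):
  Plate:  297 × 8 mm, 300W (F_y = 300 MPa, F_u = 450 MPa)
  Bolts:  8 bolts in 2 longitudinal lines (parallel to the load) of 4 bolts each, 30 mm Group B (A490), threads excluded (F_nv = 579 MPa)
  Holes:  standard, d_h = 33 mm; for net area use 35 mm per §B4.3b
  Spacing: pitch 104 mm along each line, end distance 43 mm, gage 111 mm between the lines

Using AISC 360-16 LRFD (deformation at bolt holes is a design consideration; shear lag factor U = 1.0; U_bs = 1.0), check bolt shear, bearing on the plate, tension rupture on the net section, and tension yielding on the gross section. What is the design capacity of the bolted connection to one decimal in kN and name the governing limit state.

612.9 kN (net-section rupture governs)

Bolt shear: A_b = π(30)²/4 = 706.86 mm². φR_n = 0.75 × 579 × 706.86 × 8 × 1 = 2455.6 kN.
Bearing (8 mm plate, F_u = 450 MPa): end bolts L_c = 43 − 33/2 = 26.5, R_n = min(1.2×26.5×8×450, 2.4×30×8×450) = 114.48 kN/bolt; interior L_c = 104 − 33 = 71, R_n = 259.2 kN/bolt. φR_n = 0.75 × (2×114.48 + 6×259.2) = 1338.1 kN.
Tension rupture (net): A_n = (297 − 2×35)×8 = 1816 mm² (U = 1.0, A_e = A_n). φR_n = 0.75 × 450 × 1816 = 612.9 kN.
Tension yield (gross): A_g = 297×8 = 2376 mm². φR_n = 0.90 × 300 × 2376 = 641.5 kN.
Governing: min(2455.6, 1338.1, 612.9, 641.5) = 612.9 kN → net-section rupture.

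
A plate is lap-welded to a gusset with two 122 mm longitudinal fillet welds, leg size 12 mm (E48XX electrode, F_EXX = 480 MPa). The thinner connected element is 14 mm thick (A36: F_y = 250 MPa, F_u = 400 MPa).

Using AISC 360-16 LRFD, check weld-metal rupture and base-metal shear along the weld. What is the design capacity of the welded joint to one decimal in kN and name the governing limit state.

447.1 kN (weld metal governs)

Weld metal: throat = 0.707×12 = 8.484 mm, L = 2×122 = 244 mm. φR_n = 0.75 × 0.6 × 480 × 8.484 × 244 = 447.1 kN.
Base metal shear (14 mm plate): yield φR_n = 1.0×0.6×250×14×244 = 512.4 kN; rupture φR_n = 0.75×0.6×400×14×244 = 614.9 kN; take 512.4 kN (yield).
Governing: min(447.1, 512.4) = 447.1 kN → weld metal.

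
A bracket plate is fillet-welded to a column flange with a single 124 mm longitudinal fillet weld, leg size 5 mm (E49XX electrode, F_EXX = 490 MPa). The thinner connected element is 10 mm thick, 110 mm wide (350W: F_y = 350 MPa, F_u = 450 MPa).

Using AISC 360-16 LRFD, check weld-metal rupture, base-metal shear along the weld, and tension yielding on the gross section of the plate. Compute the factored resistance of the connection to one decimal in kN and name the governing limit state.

96.7 kN (weld metal governs)

Weld metal: throat = 0.707×5 = 3.535 mm, L = 124 mm. φR_n = 0.75 × 0.6 × 490 × 3.535 × 124 = 96.7 kN.
Base metal shear (10 mm plate): yield φR_n = 1.0×0.6×350×10×124 = 260.4 kN; rupture φR_n = 0.75×0.6×450×10×124 = 251.1 kN; take 251.1 kN (rupture).
Tension yield (gross): A_g = 110×10 = 1100 mm². φR_n = 0.90 × 350 × 1100 = 346.5 kN.
Governing: min(96.7, 251.1, 346.5) = 96.7 kN → weld metal.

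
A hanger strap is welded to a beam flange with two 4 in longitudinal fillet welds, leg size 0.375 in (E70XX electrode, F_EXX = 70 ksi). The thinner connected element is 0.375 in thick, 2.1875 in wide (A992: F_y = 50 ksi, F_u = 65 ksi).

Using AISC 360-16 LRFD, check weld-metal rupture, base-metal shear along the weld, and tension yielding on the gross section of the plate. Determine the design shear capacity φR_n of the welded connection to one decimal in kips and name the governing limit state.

36.9 kips (gross-section yield governs)

Weld metal: throat = 0.707×0.375 = 0.26513 in, L = 2×4 = 8 in. φR_n = 0.75 × 0.6 × 70 × 0.26513 × 8 = 66.8 kips.
Base metal shear (0.375 in plate): yield φR_n = 1.0×0.6×50×0.375×8 = 90.0 kips; rupture φR_n = 0.75×0.6×65×0.375×8 = 87.8 kips; take 87.8 kips (rupture).
Tension yield (gross): A_g = 2.1875×0.375 = 0.82031 in². φR_n = 0.90 × 50 × 0.82031 = 36.9 kips.
Governing: min(66.8, 87.8, 36.9) = 36.9 kips → gross-section yield.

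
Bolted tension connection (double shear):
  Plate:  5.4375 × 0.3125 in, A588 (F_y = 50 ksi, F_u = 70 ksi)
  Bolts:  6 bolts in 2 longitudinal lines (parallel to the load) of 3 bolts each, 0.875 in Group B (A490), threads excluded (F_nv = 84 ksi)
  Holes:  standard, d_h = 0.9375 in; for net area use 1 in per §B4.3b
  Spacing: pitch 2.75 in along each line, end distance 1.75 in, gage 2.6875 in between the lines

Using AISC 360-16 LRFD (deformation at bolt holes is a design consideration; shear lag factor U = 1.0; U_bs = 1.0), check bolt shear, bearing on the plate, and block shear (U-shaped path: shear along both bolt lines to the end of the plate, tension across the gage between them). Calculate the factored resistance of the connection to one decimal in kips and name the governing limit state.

121.2 kips (block shear governs)

Bolt shear: A_b = π(0.875)²/4 = 0.60132 in². φR_n = 0.75 × 84 × 0.60132 × 6 × 2 = 454.6 kips.
Bearing (0.3125 in plate, F_u = 70 ksi): end bolts L_c = 1.75 − 0.9375/2 = 1.28125, R_n = min(1.2×1.28125×0.3125×70, 2.4×0.875×0.3125×70) = 33.633 kips/bolt; interior L_c = 2.75 − 0.9375 = 1.8125, R_n = 45.938 kips/bolt. φR_n = 0.75 × (2×33.633 + 4×45.938) = 188.3 kips.
Block shear: shear path 2×[1.75+2×2.75] = 2×7.25 in, A_gv = 4.5313, A_nv = 2×(7.25 − 2.5×1)×0.3125 = 2.9688 in²; tension across gage: (2.6875 − 1×1)×0.3125 = 0.52734 in². R_n = min(0.6×70×2.9688, 0.6×50×4.5313) + 1.0×70×0.52734 = min(124.69, 135.94) + 36.914 = 161.6 kips. φR_n = 0.75 × 161.6 = 121.2 kips.
Governing: min(454.6, 188.3, 121.2) = 121.2 kips → block shear.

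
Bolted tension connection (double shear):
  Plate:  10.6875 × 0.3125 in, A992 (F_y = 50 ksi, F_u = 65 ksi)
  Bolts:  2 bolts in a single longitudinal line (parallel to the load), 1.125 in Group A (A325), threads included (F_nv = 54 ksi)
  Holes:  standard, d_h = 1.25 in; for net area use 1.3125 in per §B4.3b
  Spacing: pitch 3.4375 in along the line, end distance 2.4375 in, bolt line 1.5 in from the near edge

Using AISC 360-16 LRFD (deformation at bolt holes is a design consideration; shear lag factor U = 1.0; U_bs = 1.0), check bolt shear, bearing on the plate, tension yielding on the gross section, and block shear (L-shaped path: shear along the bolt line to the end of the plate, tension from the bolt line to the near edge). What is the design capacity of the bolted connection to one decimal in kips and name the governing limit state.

Bolt shear: A_b = π(1.125)²/4 = 0.99402 in². φR_n = 0.75 × 54 × 0.99402 × 2 × 2 = 161.0 kips.
Bearing (0.3125 in plate, F_u = 65 ksi): end bolts L_c = 2.4375 − 1.25/2 = 1.8125, R_n = min(1.2×1.8125×0.3125×65, 2.4×1.125×0.3125×65) = 44.18 kips/bolt; interior L_c = 3.4375 − 1.25 = 2.1875, R_n = 53.32 kips/bolt. φR_n = 0.75 × (1×44.18 + 1×53.32) = 73.1 kips.
Tension yield (gross): A_g = 10.6875×0.3125 = 3.3398 in². φR_n = 0.90 × 50 × 3.3398 = 150.3 kips.
Block shear: shear path 1×[2.4375+1×3.4375] = 1×5.875 in, A_gv = 1.8359, A_nv = 1×(5.875 − 1.5×1.3125)×0.3125 = 1.2207 in²; tension to near edge: (1.5 − 0.5×1.3125)×0.3125 = 0.26367 in². R_n = min(0.6×65×1.2207, 0.6×50×1.8359) + 1.0×65×0.26367 = min(47.607, 55.077) + 17.139 = 64.746 kips. φR_n = 0.75 × 64.746 = 48.6 kips.
Governing: min(161.0, 73.1, 150.3, 48.6) = 48.6 kips → block shear.

48.6 kips (block shear governs)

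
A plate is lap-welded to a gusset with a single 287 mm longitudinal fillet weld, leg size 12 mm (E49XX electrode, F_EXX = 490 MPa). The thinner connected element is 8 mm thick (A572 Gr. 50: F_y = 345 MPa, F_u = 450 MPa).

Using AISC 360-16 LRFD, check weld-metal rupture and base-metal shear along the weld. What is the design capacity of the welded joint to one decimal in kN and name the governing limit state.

464.9 kN (base-metal shear governs)

Weld metal: throat = 0.707×12 = 8.484 mm, L = 287 mm. φR_n = 0.75 × 0.6 × 490 × 8.484 × 287 = 536.9 kN.
Base metal shear (8 mm plate): yield φR_n = 1.0×0.6×345×8×287 = 475.3 kN; rupture φR_n = 0.75×0.6×450×8×287 = 464.9 kN; take 464.9 kN (rupture).
Governing: min(536.9, 464.9) = 464.9 kN → base-metal shear.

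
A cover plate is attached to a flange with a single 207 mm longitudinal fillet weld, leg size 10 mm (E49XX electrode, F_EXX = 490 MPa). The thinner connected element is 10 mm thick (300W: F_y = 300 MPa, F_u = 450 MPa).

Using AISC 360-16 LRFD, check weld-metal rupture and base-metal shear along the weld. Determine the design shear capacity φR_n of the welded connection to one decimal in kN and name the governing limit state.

Weld metal: throat = 0.707×10 = 7.07 mm, L = 207 mm. φR_n = 0.75 × 0.6 × 490 × 7.07 × 207 = 322.7 kN.
Base metal shear (10 mm plate): yield φR_n = 1.0×0.6×300×10×207 = 372.6 kN; rupture φR_n = 0.75×0.6×450×10×207 = 419.2 kN; take 372.6 kN (yield).
Governing: min(322.7, 372.6) = 322.7 kN → weld metal.

322.7 kN (weld metal governs)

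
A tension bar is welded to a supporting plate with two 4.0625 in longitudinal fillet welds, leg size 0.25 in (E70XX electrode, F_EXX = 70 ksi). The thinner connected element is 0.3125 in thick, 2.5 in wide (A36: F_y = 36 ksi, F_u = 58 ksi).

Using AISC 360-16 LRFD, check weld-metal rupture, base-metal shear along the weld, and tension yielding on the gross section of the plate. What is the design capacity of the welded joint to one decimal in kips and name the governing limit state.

25.3 kips (gross-section yield governs)

Weld metal: throat = 0.707×0.25 = 0.17675 in, L = 2×4.0625 = 8.125 in. φR_n = 0.75 × 0.6 × 70 × 0.17675 × 8.125 = 45.2 kips.
Base metal shear (0.3125 in plate): yield φR_n = 1.0×0.6×36×0.3125×8.125 = 54.8 kips; rupture φR_n = 0.75×0.6×58×0.3125×8.125 = 66.3 kips; take 54.8 kips (yield).
Tension yield (gross): A_g = 2.5×0.3125 = 0.78125 in². φR_n = 0.90 × 36 × 0.78125 = 25.3 kips.
Governing: min(45.2, 54.8, 25.3) = 25.3 kips → gross-section yield.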